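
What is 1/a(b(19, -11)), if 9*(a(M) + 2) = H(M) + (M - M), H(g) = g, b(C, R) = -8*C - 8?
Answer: -9/178 ≈ -0.050562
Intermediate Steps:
b(C, R) = -8 - 8*C
a(M) = -2 + M/9 (a(M) = -2 + (M + (M - M))/9 = -2 + (M + 0)/9 = -2 + M/9)
1/a(b(19, -11)) = 1/(-2 + (-8 - 8*19)/9) = 1/(-2 + (-8 - 152)/9) = 1/(-2 + (1/9)*(-160)) = 1/(-2 - 160/9) = 1/(-178/9) = -9/178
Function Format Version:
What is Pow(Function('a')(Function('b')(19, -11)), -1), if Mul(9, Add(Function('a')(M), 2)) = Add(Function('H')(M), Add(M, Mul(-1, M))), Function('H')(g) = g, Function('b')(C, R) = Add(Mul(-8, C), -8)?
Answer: Rational(-9, 178) ≈ -0.050562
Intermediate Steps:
Function('b')(C, R) = Add(-8, Mul(-8, C))
Function('a')(M) = Add(-2, Mul(Rational(1, 9), M)) (Function('a')(M) = Add(-2, Mul(Rational(1, 9), Add(M, Add(M, Mul(-1, M))))) = Add(-2, Mul(Rational(1, 9), Add(M, 0))) = Add(-2, Mul(Rational(1, 9), M)))
Pow(Function('a')(Function('b')(19, -11)), -1) = Pow(Add(-2, Mul(Rational(1, 9), Add(-8, Mul(-8, 19)))), -1) = Pow(Add(-2, Mul(Rational(1, 9), Add(-8, -152))), -1) = Pow(Add(-2, Mul(Rational(1, 9), -160)), -1) = Pow(Add(-2, Rational(-160, 9)), -1) = Pow(Rational(-178, 9), -1) = Rational(-9, 178)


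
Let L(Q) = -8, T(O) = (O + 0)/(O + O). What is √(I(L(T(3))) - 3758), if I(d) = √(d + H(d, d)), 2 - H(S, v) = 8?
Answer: √(-3758 + I*√14) ≈ 0.0305 + 61.303*I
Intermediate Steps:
H(S, v) = -6 (H(S, v) = 2 - 1*8 = 2 - 8 = -6)
T(O) = ½ (T(O) = O/((2*O)) = O*(1/(2*O)) = ½)
I(d) = √(-6 + d) (I(d) = √(d - 6) = √(-6 + d))
√(I(L(T(3))) - 3758) = √(√(-6 - 8) - 3758) = √(√(-14) - 3758) = √(I*√14 - 3758) = √(-3758 + I*√14)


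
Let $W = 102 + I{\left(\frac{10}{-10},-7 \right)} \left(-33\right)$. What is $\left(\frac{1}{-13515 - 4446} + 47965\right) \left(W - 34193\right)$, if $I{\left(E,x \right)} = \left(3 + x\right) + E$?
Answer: $- \frac{29227227423064}{17961} \approx -1.6273 \cdot 10^{9}$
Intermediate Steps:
$I{\left(E,x \right)} = 3 + E + x$
$W = 267$ ($W = 102 + \left(3 + \frac{10}{-10} - 7\right) \left(-33\right) = 102 + \left(3 + 10 \left(- \frac{1}{10}\right) - 7\right) \left(-33\right) = 102 + \left(3 - 1 - 7\right) \left(-33\right) = 102 - -165 = 102 + 165 = 267$)
$\left(\frac{1}{-13515 - 4446} + 47965\right) \left(W - 34193\right) = \left(\frac{1}{-13515 - 4446} + 47965\right) \left(267 - 34193\right) = \left(\frac{1}{-17961} + 47965\right) \left(-33926\right) = \left(- \frac{1}{17961} + 47965\right) \left(-33926\right) = \frac{861499364}{17961} \left(-33926\right) = - \frac{29227227423064}{17961}$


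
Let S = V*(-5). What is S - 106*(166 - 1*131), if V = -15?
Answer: -3635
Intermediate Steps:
S = 75 (S = -15*(-5) = 75)
S - 106*(166 - 1*131) = 75 - 106*(166 - 1*131) = 75 - 106*(166 - 131) = 75 - 106*35 = 75 - 3710 = -3635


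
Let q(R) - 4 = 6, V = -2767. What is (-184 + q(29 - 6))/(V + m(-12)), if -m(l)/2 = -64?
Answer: 6/91 ≈ 0.065934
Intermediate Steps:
m(l) = 128 (m(l) = -2*(-64) = 128)
q(R) = 10 (q(R) = 4 + 6 = 10)
(-184 + q(29 - 6))/(V + m(-12)) = (-184 + 10)/(-2767 + 128) = -174/(-2639) = -174*(-1/2639) = 6/91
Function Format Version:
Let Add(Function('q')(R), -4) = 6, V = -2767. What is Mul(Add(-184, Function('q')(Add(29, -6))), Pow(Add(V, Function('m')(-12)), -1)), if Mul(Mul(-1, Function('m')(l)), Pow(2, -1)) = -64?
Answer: Rational(6, 91) ≈ 0.065934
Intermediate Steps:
Function('m')(l) = 128 (Function('m')(l) = Mul(-2, -64) = 128)
Function('q')(R) = 10 (Function('q')(R) = Add(4, 6) = 10)
Mul(Add(-184, Function('q')(Add(29, -6))), Pow(Add(V, Function('m')(-12)), -1)) = Mul(Add(-184, 10), Pow(Add(-2767, 128), -1)) = Mul(-174, Pow(-2639, -1)) = Mul(-174, Rational(-1, 2639)) = Rational(6, 91)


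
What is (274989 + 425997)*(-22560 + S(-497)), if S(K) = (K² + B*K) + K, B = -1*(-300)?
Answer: 52470204072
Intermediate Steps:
B = 300
S(K) = K² + 301*K (S(K) = (K² + 300*K) + K = K² + 301*K)
(274989 + 425997)*(-22560 + S(-497)) = (274989 + 425997)*(-22560 - 497*(301 - 497)) = 700986*(-22560 - 497*(-196)) = 700986*(-22560 + 97412) = 700986*74852 = 52470204072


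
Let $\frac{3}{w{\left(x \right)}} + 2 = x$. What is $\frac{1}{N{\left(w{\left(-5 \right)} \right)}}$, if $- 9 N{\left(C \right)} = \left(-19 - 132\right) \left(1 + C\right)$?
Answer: $\frac{63}{604} \approx 0.1043$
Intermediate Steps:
$w{\left(x \right)} = \frac{3}{-2 + x}$
$N{\left(C \right)} = \frac{151}{9} + \frac{151 C}{9}$ ($N{\left(C \right)} = - \frac{\left(-19 - 132\right) \left(1 + C\right)}{9} = - \frac{\left(-151\right) \left(1 + C\right)}{9} = - \frac{-151 - 151 C}{9} = \frac{151}{9} + \frac{151 C}{9}$)
$\frac{1}{N{\left(w{\left(-5 \right)} \right)}} = \frac{1}{\frac{151}{9} + \frac{151 \frac{3}{-2 - 5}}{9}} = \frac{1}{\frac{151}{9} + \frac{151 \frac{3}{-7}}{9}} = \frac{1}{\frac{151}{9} + \frac{151 \cdot 3 \left(- \frac{1}{7}\right)}{9}} = \frac{1}{\frac{151}{9} + \frac{151}{9} \left(- \frac{3}{7}\right)} = \frac{1}{\frac{151}{9} - \frac{151}{21}} = \frac{1}{\frac{604}{63}} = \frac{63}{604}$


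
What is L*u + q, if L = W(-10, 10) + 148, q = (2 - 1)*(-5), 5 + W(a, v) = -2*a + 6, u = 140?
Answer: 23655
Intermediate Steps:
W(a, v) = 1 - 2*a (W(a, v) = -5 + (-2*a + 6) = -5 + (6 - 2*a) = 1 - 2*a)
q = -5 (q = 1*(-5) = -5)
L = 169 (L = (1 - 2*(-10)) + 148 = (1 + 20) + 148 = 21 + 148 = 169)
L*u + q = 169*140 - 5 = 23660 - 5 = 23655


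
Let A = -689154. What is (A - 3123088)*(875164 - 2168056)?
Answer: 4928817183864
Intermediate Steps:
(A - 3123088)*(875164 - 2168056) = (-689154 - 3123088)*(875164 - 2168056) = -3812242*(-1292892) = 4928817183864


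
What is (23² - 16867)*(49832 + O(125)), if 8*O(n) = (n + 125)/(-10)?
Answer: -3256416639/4 ≈ -8.1410e+8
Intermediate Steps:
O(n) = -25/16 - n/80 (O(n) = ((n + 125)/(-10))/8 = (-(125 + n)/10)/8 = (-25/2 - n/10)/8 = -25/16 - n/80)
(23² - 16867)*(49832 + O(125)) = (23² - 16867)*(49832 + (-25/16 - 1/80*125)) = (529 - 16867)*(49832 + (-25/16 - 25/16)) = -16338*(49832 - 25/8) = -16338*398631/8 = -3256416639/4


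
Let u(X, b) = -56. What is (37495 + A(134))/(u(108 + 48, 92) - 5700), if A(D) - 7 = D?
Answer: -9409/1439 ≈ -6.5386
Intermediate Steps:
A(D) = 7 + D
(37495 + A(134))/(u(108 + 48, 92) - 5700) = (37495 + (7 + 134))/(-56 - 5700) = (37495 + 141)/(-5756) = 37636*(-1/5756) = -9409/1439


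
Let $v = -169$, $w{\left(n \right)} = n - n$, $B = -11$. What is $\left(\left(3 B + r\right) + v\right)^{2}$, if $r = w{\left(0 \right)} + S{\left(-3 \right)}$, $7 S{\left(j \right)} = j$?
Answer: $\frac{2007889}{49} \approx 40977.0$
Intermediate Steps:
$w{\left(n \right)} = 0$
$S{\left(j \right)} = \frac{j}{7}$
$r = - \frac{3}{7}$ ($r = 0 + \frac{1}{7} \left(-3\right) = 0 - \frac{3}{7} = - \frac{3}{7} \approx -0.42857$)
$\left(\left(3 B + r\right) + v\right)^{2} = \left(\left(3 \left(-11\right) - \frac{3}{7}\right) - 169\right)^{2} = \left(\left(-33 - \frac{3}{7}\right) - 169\right)^{2} = \left(- \frac{234}{7} - 169\right)^{2} = \left(- \frac{1417}{7}\right)^{2} = \frac{2007889}{49}$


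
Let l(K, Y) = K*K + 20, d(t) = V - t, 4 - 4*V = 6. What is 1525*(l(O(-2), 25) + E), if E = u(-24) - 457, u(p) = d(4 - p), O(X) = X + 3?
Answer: -1416725/2 ≈ -7.0836e+5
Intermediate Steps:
V = -1/2 (V = 1 - 1/4*6 = 1 - 3/2 = -1/2 ≈ -0.50000)
O(X) = 3 + X
d(t) = -1/2 - t
u(p) = -9/2 + p (u(p) = -1/2 - (4 - p) = -1/2 + (-4 + p) = -9/2 + p)
E = -971/2 (E = (-9/2 - 24) - 457 = -57/2 - 457 = -971/2 ≈ -485.50)
l(K, Y) = 20 + K**2 (l(K, Y) = K**2 + 20 = 20 + K**2)
1525*(l(O(-2), 25) + E) = 1525*((20 + (3 - 2)**2) - 971/2) = 1525*((20 + 1**2) - 971/2) = 1525*((20 + 1) - 971/2) = 1525*(21 - 971/2) = 1525*(-929/2) = -1416725/2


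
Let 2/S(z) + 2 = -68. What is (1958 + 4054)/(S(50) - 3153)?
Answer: -52605/27589 ≈ -1.9067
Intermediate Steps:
S(z) = -1/35 (S(z) = 2/(-2 - 68) = 2/(-70) = 2*(-1/70) = -1/35)
(1958 + 4054)/(S(50) - 3153) = (1958 + 4054)/(-1/35 - 3153) = 6012/(-110356/35) = 6012*(-35/110356) = -52605/27589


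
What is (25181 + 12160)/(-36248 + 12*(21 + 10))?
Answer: -37341/35876 ≈ -1.0408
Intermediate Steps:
(25181 + 12160)/(-36248 + 12*(21 + 10)) = 37341/(-36248 + 12*31) = 37341/(-36248 + 372) = 37341/(-35876) = 37341*(-1/35876) = -37341/35876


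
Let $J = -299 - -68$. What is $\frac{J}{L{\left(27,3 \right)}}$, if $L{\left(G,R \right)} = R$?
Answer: $-77$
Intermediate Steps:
$J = -231$ ($J = -299 + 68 = -231$)
$\frac{J}{L{\left(27,3 \right)}} = - \frac{231}{3} = \left(-231\right) \frac{1}{3} = -77$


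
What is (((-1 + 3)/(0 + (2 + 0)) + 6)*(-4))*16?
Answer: -448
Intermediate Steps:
(((-1 + 3)/(0 + (2 + 0)) + 6)*(-4))*16 = ((2/(0 + 2) + 6)*(-4))*16 = ((2/2 + 6)*(-4))*16 = ((2*(1/2) + 6)*(-4))*16 = ((1 + 6)*(-4))*16 = (7*(-4))*16 = -28*16 = -448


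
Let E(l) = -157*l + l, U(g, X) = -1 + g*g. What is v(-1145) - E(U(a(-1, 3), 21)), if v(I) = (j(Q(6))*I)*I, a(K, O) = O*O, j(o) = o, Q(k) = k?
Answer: 7878630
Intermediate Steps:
a(K, O) = O²
v(I) = 6*I² (v(I) = (6*I)*I = 6*I²)
U(g, X) = -1 + g²
E(l) = -156*l
v(-1145) - E(U(a(-1, 3), 21)) = 6*(-1145)² - (-156)*(-1 + (3²)²) = 6*1311025 - (-156)*(-1 + 9²) = 7866150 - (-156)*(-1 + 81) = 7866150 - (-156)*80 = 7866150 - 1*(-12480) = 7866150 + 12480 = 7878630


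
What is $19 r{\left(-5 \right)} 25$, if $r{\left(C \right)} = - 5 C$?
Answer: $11875$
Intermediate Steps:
$19 r{\left(-5 \right)} 25 = 19 \left(\left(-5\right) \left(-5\right)\right) 25 = 19 \cdot 25 \cdot 25 = 475 \cdot 25 = 11875$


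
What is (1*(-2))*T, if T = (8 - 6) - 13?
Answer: 22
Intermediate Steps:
T = -11 (T = 2 - 13 = -11)
(1*(-2))*T = (1*(-2))*(-11) = -2*(-11) = 22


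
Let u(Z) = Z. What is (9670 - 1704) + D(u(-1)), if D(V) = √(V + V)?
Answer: 7966 + I*√2 ≈ 7966.0 + 1.4142*I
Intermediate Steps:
D(V) = √2*√V (D(V) = √(2*V) = √2*√V)
(9670 - 1704) + D(u(-1)) = (9670 - 1704) + √2*√(-1) = 7966 + √2*I = 7966 + I*√2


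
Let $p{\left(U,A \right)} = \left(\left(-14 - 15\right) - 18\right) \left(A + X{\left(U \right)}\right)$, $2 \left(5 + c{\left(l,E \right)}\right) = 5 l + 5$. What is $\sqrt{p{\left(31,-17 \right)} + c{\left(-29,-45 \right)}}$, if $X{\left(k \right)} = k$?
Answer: $i \sqrt{733} \approx 27.074 i$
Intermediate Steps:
$c{\left(l,E \right)} = - \frac{5}{2} + \frac{5 l}{2}$ ($c{\left(l,E \right)} = -5 + \frac{5 l + 5}{2} = -5 + \frac{5 + 5 l}{2} = -5 + \left(\frac{5}{2} + \frac{5 l}{2}\right) = - \frac{5}{2} + \frac{5 l}{2}$)
$p{\left(U,A \right)} = - 47 A - 47 U$ ($p{\left(U,A \right)} = \left(\left(-14 - 15\right) - 18\right) \left(A + U\right) = \left(-29 - 18\right) \left(A + U\right) = - 47 \left(A + U\right) = - 47 A - 47 U$)
$\sqrt{p{\left(31,-17 \right)} + c{\left(-29,-45 \right)}} = \sqrt{\left(\left(-47\right) \left(-17\right) - 1457\right) + \left(- \frac{5}{2} + \frac{5}{2} \left(-29\right)\right)} = \sqrt{\left(799 - 1457\right) - 75} = \sqrt{-658 - 75} = \sqrt{-733} = i \sqrt{733}$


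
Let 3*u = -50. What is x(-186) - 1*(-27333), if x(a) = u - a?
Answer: 82507/3 ≈ 27502.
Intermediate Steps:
u = -50/3 (u = (1/3)*(-50) = -50/3 ≈ -16.667)
x(a) = -50/3 - a
x(-186) - 1*(-27333) = (-50/3 - 1*(-186)) - 1*(-27333) = (-50/3 + 186) + 27333 = 508/3 + 27333 = 82507/3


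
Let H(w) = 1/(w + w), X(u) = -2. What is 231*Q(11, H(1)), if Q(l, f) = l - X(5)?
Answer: 3003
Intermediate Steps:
H(w) = 1/(2*w)
Q(l, f) = 2 + l (Q(l, f) = l - 1*(-2) = l + 2 = 2 + l)
231*Q(11, H(1)) = 231*(2 + 11) = 231*13 = 3003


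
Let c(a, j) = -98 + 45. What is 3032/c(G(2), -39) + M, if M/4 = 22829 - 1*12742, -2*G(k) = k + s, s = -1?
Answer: 2135412/53 ≈ 40291.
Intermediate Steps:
G(k) = ½ - k/2 (G(k) = -(k - 1)/2 = -(-1 + k)/2 = ½ - k/2)
c(a, j) = -53
M = 40348 (M = 4*(22829 - 1*12742) = 4*(22829 - 12742) = 4*10087 = 40348)
3032/c(G(2), -39) + M = 3032/(-53) + 40348 = 3032*(-1/53) + 40348 = -3032/53 + 40348 = 2135412/53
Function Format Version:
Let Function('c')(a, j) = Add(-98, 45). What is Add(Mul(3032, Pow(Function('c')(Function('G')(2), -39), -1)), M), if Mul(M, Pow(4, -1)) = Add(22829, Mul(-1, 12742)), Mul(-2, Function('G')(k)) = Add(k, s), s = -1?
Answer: Rational(2135412, 53) ≈ 40291.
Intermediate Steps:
Function('G')(k) = Add(Rational(1, 2), Mul(Rational(-1, 2), k)) (Function('G')(k) = Mul(Rational(-1, 2), Add(k, -1)) = Mul(Rational(-1, 2), Add(-1, k)) = Add(Rational(1, 2), Mul(Rational(-1, 2), k)))
Function('c')(a, j) = -53
M = 40348 (M = Mul(4, Add(22829, Mul(-1, 12742))) = Mul(4, Add(22829, -12742)) = Mul(4, 10087) = 40348)
Add(Mul(3032, Pow(Function('c')(Function('G')(2), -39), -1)), M) = Add(Mul(3032, Pow(-53, -1)), 40348) = Add(Mul(3032, Rational(-1, 53)), 40348) = Add(Rational(-3032, 53), 40348) = Rational(2135412, 53)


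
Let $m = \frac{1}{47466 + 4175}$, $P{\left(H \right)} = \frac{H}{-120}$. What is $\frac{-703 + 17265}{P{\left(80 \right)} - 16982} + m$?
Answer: $- \frac{1282891889}{1315502834} \approx -0.97521$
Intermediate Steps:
$P{\left(H \right)} = - \frac{H}{120}$ ($P{\left(H \right)} = H \left(- \frac{1}{120}\right) = - \frac{H}{120}$)
$m = \frac{1}{51641} \approx 1.9364 \cdot 10^{-5}$
$\frac{-703 + 17265}{P{\left(80 \right)} - 16982} + m = \frac{-703 + 17265}{\left(- \frac{1}{120}\right) 80 - 16982} + \frac{1}{51641} = \frac{16562}{- \frac{2}{3} - 16982} + \frac{1}{51641} = \frac{16562}{- \frac{50948}{3}} + \frac{1}{51641} = 16562 \left(- \frac{3}{50948}\right) + \frac{1}{51641} = - \frac{24843}{25474} + \frac{1}{51641} = - \frac{1282891889}{1315502834}$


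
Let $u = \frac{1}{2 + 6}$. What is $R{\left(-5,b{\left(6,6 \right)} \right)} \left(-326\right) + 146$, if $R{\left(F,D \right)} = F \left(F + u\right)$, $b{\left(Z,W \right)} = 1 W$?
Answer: $- \frac{31201}{4} \approx -7800.3$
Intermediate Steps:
$u = \frac{1}{8} \approx 0.125$
$b{\left(Z,W \right)} = W$
$R{\left(F,D \right)} = F \left(\frac{1}{8} + F\right)$ ($R{\left(F,D \right)} = F \left(F + \frac{1}{8}\right) = F \left(\frac{1}{8} + F\right)$)
$R{\left(-5,b{\left(6,6 \right)} \right)} \left(-326\right) + 146 = - 5 \left(\frac{1}{8} - 5\right) \left(-326\right) + 146 = \left(-5\right) \left(- \frac{39}{8}\right) \left(-326\right) + 146 = \frac{195}{8} \left(-326\right) + 146 = - \frac{31785}{4} + 146 = - \frac{31201}{4}$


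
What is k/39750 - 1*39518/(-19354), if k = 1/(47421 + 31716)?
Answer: 62155802333927/30440897772750 ≈ 2.0419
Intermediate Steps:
k = 1/79137 ≈ 1.2636e-5
k/39750 - 1*39518/(-19354) = (1/79137)/39750 - 1*39518/(-19354) = (1/79137)*(1/39750) - 39518*(-1/19354) = 1/3145695750 + 19759/9677 = 62155802333927/30440897772750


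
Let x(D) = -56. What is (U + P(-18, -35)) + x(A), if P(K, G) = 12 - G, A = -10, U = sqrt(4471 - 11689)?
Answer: -9 + 3*I*sqrt(802) ≈ -9.0 + 84.959*I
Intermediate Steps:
U = 3*I*sqrt(802) (U = sqrt(-7218) = 3*I*sqrt(802) ≈ 84.959*I)
(U + P(-18, -35)) + x(A) = (3*I*sqrt(802) + (12 - 1*(-35))) - 56 = (3*I*sqrt(802) + (12 + 35)) - 56 = (3*I*sqrt(802) + 47) - 56 = (47 + 3*I*sqrt(802)) - 56 = -9 + 3*I*sqrt(802)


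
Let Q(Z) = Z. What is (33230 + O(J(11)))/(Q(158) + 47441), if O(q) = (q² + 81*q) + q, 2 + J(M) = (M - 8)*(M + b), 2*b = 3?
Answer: 149605/190396 ≈ 0.78576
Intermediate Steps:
b = 3/2 (b = (½)*3 = 3/2 ≈ 1.5000)
J(M) = -2 + (-8 + M)*(3/2 + M) (J(M) = -2 + (M - 8)*(M + 3/2) = -2 + (-8 + M)*(3/2 + M))
O(q) = q² + 82*q
(33230 + O(J(11)))/(Q(158) + 47441) = (33230 + (-14 + 11² - 13/2*11)*(82 + (-14 + 11² - 13/2*11)))/(158 + 47441) = (33230 + (-14 + 121 - 143/2)*(82 + (-14 + 121 - 143/2)))/47599 = (33230 + 71*(82 + 71/2)/2)*(1/47599) = (33230 + (71/2)*(235/2))*(1/47599) = (33230 + 16685/4)*(1/47599) = (149605/4)*(1/47599) = 149605/190396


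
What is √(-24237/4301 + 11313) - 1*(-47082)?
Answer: 47082 + 12*√1452572429/4301 ≈ 47188.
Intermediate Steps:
√(-24237/4301 + 11313) - 1*(-47082) = √(-24237*1/4301 + 11313) + 47082 = √(-24237/4301 + 11313) + 47082 = √(48632976/4301) + 47082 = 12*√1452572429/4301 + 47082 = 47082 + 12*√1452572429/4301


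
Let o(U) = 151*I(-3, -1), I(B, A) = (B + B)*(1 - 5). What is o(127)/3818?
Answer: 1812/1909 ≈ 0.94919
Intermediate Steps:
I(B, A) = -8*B (I(B, A) = (2*B)*(-4) = -8*B)
o(U) = 3624 (o(U) = 151*(-8*(-3)) = 151*24 = 3624)
o(127)/3818 = 3624/3818 = 3624*(1/3818) = 1812/1909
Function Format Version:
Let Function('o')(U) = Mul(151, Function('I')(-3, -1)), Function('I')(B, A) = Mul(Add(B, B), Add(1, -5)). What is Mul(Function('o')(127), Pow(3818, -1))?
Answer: Rational(1812, 1909) ≈ 0.94919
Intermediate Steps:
Function('I')(B, A) = Mul(-8, B) (Function('I')(B, A) = Mul(Mul(2, B), -4) = Mul(-8, B))
Function('o')(U) = 3624 (Function('o')(U) = Mul(151, Mul(-8, -3)) = Mul(151, 24) = 3624)
Mul(Function('o')(127), Pow(3818, -1)) = Mul(3624, Pow(3818, -1)) = Mul(3624, Rational(1, 3818)) = Rational(1812, 1909)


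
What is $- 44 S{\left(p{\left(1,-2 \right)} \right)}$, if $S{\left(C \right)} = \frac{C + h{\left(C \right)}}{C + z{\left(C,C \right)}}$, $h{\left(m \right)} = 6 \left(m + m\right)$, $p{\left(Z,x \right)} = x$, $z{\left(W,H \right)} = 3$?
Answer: $1144$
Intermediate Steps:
$h{\left(m \right)} = 12 m$ ($h{\left(m \right)} = 6 \cdot 2 m = 12 m$)
$S{\left(C \right)} = \frac{13 C}{3 + C}$ ($S{\left(C \right)} = \frac{C + 12 C}{C + 3} = \frac{13 C}{3 + C}$)
$- 44 S{\left(p{\left(1,-2 \right)} \right)} = - 44 \cdot 13 \left(-2\right) \frac{1}{3 - 2} = - 44 \cdot 13 \left(-2\right) 1^{-1} = - 44 \cdot 13 \left(-2\right) 1 = \left(-44\right) \left(-26\right) = 1144$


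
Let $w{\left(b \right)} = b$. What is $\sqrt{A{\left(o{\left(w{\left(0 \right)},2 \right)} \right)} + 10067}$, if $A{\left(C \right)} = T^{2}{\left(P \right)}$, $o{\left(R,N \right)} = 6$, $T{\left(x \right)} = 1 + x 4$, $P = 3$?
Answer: $2 \sqrt{2559} \approx 101.17$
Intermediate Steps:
$T{\left(x \right)} = 1 + 4 x$
$A{\left(C \right)} = 169$ ($A{\left(C \right)} = \left(1 + 4 \cdot 3\right)^{2} = \left(1 + 12\right)^{2} = 13^{2} = 169$)
$\sqrt{A{\left(o{\left(w{\left(0 \right)},2 \right)} \right)} + 10067} = \sqrt{169 + 10067} = \sqrt{10236} = 2 \sqrt{2559}$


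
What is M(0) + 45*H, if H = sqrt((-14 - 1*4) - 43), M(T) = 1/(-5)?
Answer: -1/5 + 45*I*sqrt(61) ≈ -0.2 + 351.46*I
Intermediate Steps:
M(T) = -1/5
H = I*sqrt(61) (H = sqrt((-14 - 4) - 43) = sqrt(-18 - 43) = sqrt(-61) = I*sqrt(61) ≈ 7.8102*I)
M(0) + 45*H = -1/5 + 45*(I*sqrt(61)) = -1/5 + 45*I*sqrt(61)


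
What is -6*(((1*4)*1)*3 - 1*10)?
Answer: -12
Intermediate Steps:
-6*(((1*4)*1)*3 - 1*10) = -6*((4*1)*3 - 10) = -6*(4*3 - 10) = -6*(12 - 10) = -6*2 = -12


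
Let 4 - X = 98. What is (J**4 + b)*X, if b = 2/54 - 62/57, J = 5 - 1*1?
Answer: -12294166/513 ≈ -23965.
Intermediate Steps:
X = -94 (X = 4 - 1*98 = 4 - 98 = -94)
J = 4 (J = 5 - 1 = 4)
b = -539/513 (b = 2*(1/54) - 62*1/57 = 1/27 - 62/57 = -539/513 ≈ -1.0507)
(J**4 + b)*X = (4**4 - 539/513)*(-94) = (256 - 539/513)*(-94) = (130789/513)*(-94) = -12294166/513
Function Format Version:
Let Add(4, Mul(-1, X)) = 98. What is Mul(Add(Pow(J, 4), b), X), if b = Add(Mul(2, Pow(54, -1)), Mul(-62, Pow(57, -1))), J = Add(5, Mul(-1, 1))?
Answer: Rational(-12294166, 513) ≈ -23965.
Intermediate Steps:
X = -94 (X = Add(4, Mul(-1, 98)) = Add(4, -98) = -94)
J = 4 (J = Add(5, -1) = 4)
b = Rational(-539, 513) (b = Add(Mul(2, Rational(1, 54)), Mul(-62, Rational(1, 57))) = Add(Rational(1, 27), Rational(-62, 57)) = Rational(-539, 513) ≈ -1.0507)
Mul(Add(Pow(J, 4), b), X) = Mul(Add(Pow(4, 4), Rational(-539, 513)), -94) = Mul(Add(256, Rational(-539, 513)), -94) = Mul(Rational(130789, 513), -94) = Rational(-12294166, 513)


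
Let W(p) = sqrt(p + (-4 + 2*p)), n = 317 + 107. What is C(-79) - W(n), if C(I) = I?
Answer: -79 - 2*sqrt(317) ≈ -114.61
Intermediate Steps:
n = 424
W(p) = sqrt(-4 + 3*p)
C(-79) - W(n) = -79 - sqrt(-4 + 3*424) = -79 - sqrt(-4 + 1272) = -79 - sqrt(1268) = -79 - 2*sqrt(317)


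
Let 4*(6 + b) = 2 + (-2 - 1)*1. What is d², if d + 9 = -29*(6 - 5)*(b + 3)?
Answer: 116281/16 ≈ 7267.6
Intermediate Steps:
b = -25/4 (b = -6 + (2 + (-2 - 1)*1)/4 = -6 + (2 - 3*1)/4 = -6 + (2 - 3)/4 = -6 + (¼)*(-1) = -6 - ¼ = -25/4 ≈ -6.2500)
d = 341/4 (d = -9 - 29*(6 - 5)*(-25/4 + 3) = -9 - 29*(-13)/4 = -9 - 29*(-13/4) = -9 + 377/4 = 341/4 ≈ 85.250)
d² = (341/4)² = 116281/16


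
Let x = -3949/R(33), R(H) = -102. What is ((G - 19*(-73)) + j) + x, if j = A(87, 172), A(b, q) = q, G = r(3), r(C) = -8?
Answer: 162151/102 ≈ 1589.7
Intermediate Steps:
G = -8
j = 172
x = 3949/102 (x = -3949/(-102) = -3949*(-1/102) = 3949/102 ≈ 38.716)
((G - 19*(-73)) + j) + x = ((-8 - 19*(-73)) + 172) + 3949/102 = ((-8 + 1387) + 172) + 3949/102 = (1379 + 172) + 3949/102 = 1551 + 3949/102 = 162151/102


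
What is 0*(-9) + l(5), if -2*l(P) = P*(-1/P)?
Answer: ½ ≈ 0.50000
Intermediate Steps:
l(P) = ½ (l(P) = -P*(-1/P)/2 = -½*(-1) = ½)
0*(-9) + l(5) = 0*(-9) + ½ = 0 + ½ = ½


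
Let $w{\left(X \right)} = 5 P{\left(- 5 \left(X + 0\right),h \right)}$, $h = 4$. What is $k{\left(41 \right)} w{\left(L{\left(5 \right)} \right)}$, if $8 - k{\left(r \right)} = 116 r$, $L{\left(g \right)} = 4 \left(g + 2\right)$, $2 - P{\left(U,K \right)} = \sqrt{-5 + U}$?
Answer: $-47480 + 23740 i \sqrt{145} \approx -47480.0 + 2.8587 \cdot 10^{5} i$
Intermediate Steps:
$P{\left(U,K \right)} = 2 - \sqrt{-5 + U}$
$L{\left(g \right)} = 8 + 4 g$ ($L{\left(g \right)} = 4 \left(2 + g\right) = 8 + 4 g$)
$w{\left(X \right)} = 10 - 5 \sqrt{-5 - 5 X}$ ($w{\left(X \right)} = 5 \left(2 - \sqrt{-5 - 5 \left(X + 0\right)}\right) = 5 \left(2 - \sqrt{-5 - 5 X}\right) = 10 - 5 \sqrt{-5 - 5 X}$)
$k{\left(r \right)} = 8 - 116 r$
$k{\left(41 \right)} w{\left(L{\left(5 \right)} \right)} = \left(8 - 4756\right) \left(10 - 5 \sqrt{-5 - 5 \left(8 + 4 \cdot 5\right)}\right) = \left(8 - 4756\right) \left(10 - 5 \sqrt{-5 - 5 \left(8 + 20\right)}\right) = - 4748 \left(10 - 5 \sqrt{-5 - 140}\right) = - 4748 \left(10 - 5 \sqrt{-145}\right) = - 4748 \left(10 - 5 i \sqrt{145}\right) = -47480 + 23740 i \sqrt{145}$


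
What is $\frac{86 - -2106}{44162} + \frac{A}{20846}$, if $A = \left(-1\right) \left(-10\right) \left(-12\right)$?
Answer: $\frac{10098748}{230150263} \approx 0.043879$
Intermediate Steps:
$A = -120$ ($A = 10 \left(-12\right) = -120$)
$\frac{86 - -2106}{44162} + \frac{A}{20846} = \frac{86 - -2106}{44162} - \frac{120}{20846} = \left(86 + 2106\right) \frac{1}{44162} - \frac{60}{10423} = 2192 \cdot \frac{1}{44162} - \frac{60}{10423} = \frac{1096}{22081} - \frac{60}{10423} = \frac{10098748}{230150263}$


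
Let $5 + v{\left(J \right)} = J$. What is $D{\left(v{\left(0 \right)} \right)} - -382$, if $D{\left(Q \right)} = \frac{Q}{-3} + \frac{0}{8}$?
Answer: $\frac{1151}{3} \approx 383.67$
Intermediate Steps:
$v{\left(J \right)} = -5 + J$
$D{\left(Q \right)} = - \frac{Q}{3}$ ($D{\left(Q \right)} = Q \left(- \frac{1}{3}\right) + 0 \cdot \frac{1}{8} = - \frac{Q}{3} + 0 = - \frac{Q}{3}$)
$D{\left(v{\left(0 \right)} \right)} - -382 = - \frac{-5 + 0}{3} - -382 = \left(- \frac{1}{3}\right) \left(-5\right) + 382 = \frac{5}{3} + 382 = \frac{1151}{3}$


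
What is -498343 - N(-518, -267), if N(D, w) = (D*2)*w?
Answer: -774955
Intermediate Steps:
N(D, w) = 2*D*w (N(D, w) = (2*D)*w = 2*D*w)
-498343 - N(-518, -267) = -498343 - 2*(-518)*(-267) = -498343 - 1*276612 = -498343 - 276612 = -774955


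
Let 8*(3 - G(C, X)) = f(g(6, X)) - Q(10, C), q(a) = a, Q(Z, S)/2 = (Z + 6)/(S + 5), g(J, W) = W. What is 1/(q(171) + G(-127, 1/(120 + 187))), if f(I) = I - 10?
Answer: 149816/26250281 ≈ 0.0057072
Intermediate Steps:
Q(Z, S) = 2*(6 + Z)/(5 + S) (Q(Z, S) = 2*((Z + 6)/(S + 5)) = 2*((6 + Z)/(5 + S)) = 2*(6 + Z)/(5 + S))
f(I) = -10 + I
G(C, X) = 17/4 + 4/(5 + C) - X/8 (G(C, X) = 3 - ((-10 + X) - 2*(6 + 10)/(5 + C))/8 = 3 - ((-10 + X) - 2*16/(5 + C))/8 = 3 - ((-10 + X) - 32/(5 + C))/8 = 3 - (-10 + X - 32/(5 + C))/8 = 3 + (5/4 + 4/(5 + C) - X/8) = 17/4 + 4/(5 + C) - X/8)
1/(q(171) + G(-127, 1/(120 + 187))) = 1/(171 + (32 + (5 - 127)*(34 - 1/(120 + 187)))/(8*(5 - 127))) = 1/(171 + (⅛)*(32 - 122*(34 - 1/307))/(-122)) = 1/(171 + (⅛)*(-1/122)*(32 - 122*(34 - 1*1/307))) = 1/(171 + (⅛)*(-1/122)*(32 - 122*(34 - 1/307))) = 1/(171 + (⅛)*(-1/122)*(32 - 122*10437/307)) = 1/(171 + (⅛)*(-1/122)*(32 - 1273314/307)) = 1/(171 + (⅛)*(-1/122)*(-1263490/307)) = 1/(171 + 631745/149816) = 1/(26250281/149816) = 149816/26250281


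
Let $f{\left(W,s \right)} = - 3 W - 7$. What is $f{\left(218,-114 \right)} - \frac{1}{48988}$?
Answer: $- \frac{32381069}{48988} \approx -661.0$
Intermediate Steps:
$f{\left(W,s \right)} = -7 - 3 W$
$f{\left(218,-114 \right)} - \frac{1}{48988} = \left(-7 - 654\right) - \frac{1}{48988} = -661 - \frac{1}{48988} = - \frac{32381069}{48988}$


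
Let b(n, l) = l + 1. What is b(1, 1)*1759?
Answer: 3518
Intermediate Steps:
b(n, l) = 1 + l
b(1, 1)*1759 = (1 + 1)*1759 = 2*1759 = 3518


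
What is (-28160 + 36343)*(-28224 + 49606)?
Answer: 174968906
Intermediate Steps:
(-28160 + 36343)*(-28224 + 49606) = 8183*21382 = 174968906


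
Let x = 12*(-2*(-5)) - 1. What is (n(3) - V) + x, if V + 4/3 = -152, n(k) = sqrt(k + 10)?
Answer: 817/3 + sqrt(13) ≈ 275.94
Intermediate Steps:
n(k) = sqrt(10 + k)
V = -460/3 (V = -4/3 - 152 = -460/3 ≈ -153.33)
x = 119 (x = 12*10 - 1 = 120 - 1 = 119)
(n(3) - V) + x = (sqrt(10 + 3) - 1*(-460/3)) + 119 = (sqrt(13) + 460/3) + 119 = (460/3 + sqrt(13)) + 119 = 817/3 + sqrt(13)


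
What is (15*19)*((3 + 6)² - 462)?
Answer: -108585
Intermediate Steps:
(15*19)*((3 + 6)² - 462) = 285*(9² - 462) = 285*(81 - 462) = 285*(-381) = -108585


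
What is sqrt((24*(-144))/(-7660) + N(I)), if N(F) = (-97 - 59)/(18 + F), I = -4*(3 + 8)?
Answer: sqrt(23657910)/1915 ≈ 2.5399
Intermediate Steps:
I = -44 (I = -4*11 = -44)
N(F) = -156/(18 + F)
sqrt((24*(-144))/(-7660) + N(I)) = sqrt((24*(-144))/(-7660) - 156/(18 - 44)) = sqrt(-3456*(-1/7660) - 156/(-26)) = sqrt(864/1915 - 156*(-1/26)) = sqrt(864/1915 + 6) = sqrt(12354/1915) = sqrt(23657910)/1915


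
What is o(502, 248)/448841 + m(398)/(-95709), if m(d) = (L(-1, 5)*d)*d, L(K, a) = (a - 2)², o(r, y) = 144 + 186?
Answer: -213284101302/14319374423 ≈ -14.895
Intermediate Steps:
o(r, y) = 330
L(K, a) = (-2 + a)²
m(d) = 9*d² (m(d) = ((-2 + 5)²*d)*d = (3²*d)*d = (9*d)*d = 9*d²)
o(502, 248)/448841 + m(398)/(-95709) = 330/448841 + (9*398²)/(-95709) = 330*(1/448841) + (9*158404)*(-1/95709) = 330/448841 + 1425636*(-1/95709) = 330/448841 - 475212/31903 = -213284101302/14319374423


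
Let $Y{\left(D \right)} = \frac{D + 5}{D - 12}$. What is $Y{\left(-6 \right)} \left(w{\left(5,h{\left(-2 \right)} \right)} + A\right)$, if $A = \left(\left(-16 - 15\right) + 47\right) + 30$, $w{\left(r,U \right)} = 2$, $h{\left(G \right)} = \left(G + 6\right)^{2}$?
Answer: $\frac{8}{3} \approx 2.6667$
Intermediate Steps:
$h{\left(G \right)} = \left(6 + G\right)^{2}$
$Y{\left(D \right)} = \frac{5 + D}{-12 + D}$
$A = 46$ ($A = \left(-31 + 47\right) + 30 = 16 + 30 = 46$)
$Y{\left(-6 \right)} \left(w{\left(5,h{\left(-2 \right)} \right)} + A\right) = \frac{5 - 6}{-12 - 6} \left(2 + 46\right) = \frac{1}{-18} \left(-1\right) 48 = \left(- \frac{1}{18}\right) \left(-1\right) 48 = \frac{1}{18} \cdot 48 = \frac{8}{3}$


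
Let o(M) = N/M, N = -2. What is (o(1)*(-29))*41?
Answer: 2378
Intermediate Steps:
o(M) = -2/M
(o(1)*(-29))*41 = (-2/1*(-29))*41 = (-2*1*(-29))*41 = -2*(-29)*41 = 58*41 = 2378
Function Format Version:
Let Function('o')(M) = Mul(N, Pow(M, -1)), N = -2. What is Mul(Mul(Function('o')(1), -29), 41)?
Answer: 2378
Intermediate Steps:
Function('o')(M) = Mul(-2, Pow(M, -1))
Mul(Mul(Function('o')(1), -29), 41) = Mul(Mul(Mul(-2, Pow(1, -1)), -29), 41) = Mul(Mul(Mul(-2, 1), -29), 41) = Mul(Mul(-2, -29), 41) = Mul(58, 41) = 2378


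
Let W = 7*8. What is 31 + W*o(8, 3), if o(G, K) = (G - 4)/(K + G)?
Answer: 565/11 ≈ 51.364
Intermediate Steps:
o(G, K) = (-4 + G)/(G + K)
W = 56
31 + W*o(8, 3) = 31 + 56*((-4 + 8)/(8 + 3)) = 31 + 56*(4/11) = 31 + 224/11 = 565/11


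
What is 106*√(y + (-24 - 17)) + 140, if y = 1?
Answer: 140 + 212*I*√10 ≈ 140.0 + 670.4*I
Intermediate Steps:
106*√(y + (-24 - 17)) + 140 = 106*√(1 + (-24 - 17)) + 140 = 106*√(1 - 41) + 140 = 106*√(-40) + 140 = 106*(2*I*√10) + 140 = 212*I*√10 + 140 = 140 + 212*I*√10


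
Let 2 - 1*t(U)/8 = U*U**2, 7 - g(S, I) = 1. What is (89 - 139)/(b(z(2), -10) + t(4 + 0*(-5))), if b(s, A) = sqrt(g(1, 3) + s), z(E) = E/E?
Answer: 24800/246009 + 50*sqrt(7)/246009 ≈ 0.10135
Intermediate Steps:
g(S, I) = 6 (g(S, I) = 7 - 1*1 = 7 - 1 = 6)
z(E) = 1
b(s, A) = sqrt(6 + s)
t(U) = 16 - 8*U**3 (t(U) = 16 - 8*U*U**2 = 16 - 8*U**3)
(89 - 139)/(b(z(2), -10) + t(4 + 0*(-5))) = (89 - 139)/(sqrt(6 + 1) + (16 - 8*(4 + 0*(-5))**3)) = -50/(sqrt(7) + (16 - 8*(4 + 0)**3)) = -50/(sqrt(7) + (16 - 8*4**3)) = -50/(sqrt(7) + (16 - 8*64)) = -50/(sqrt(7) + (16 - 512)) = -50/(sqrt(7) - 496) = -50/(-496 + sqrt(7))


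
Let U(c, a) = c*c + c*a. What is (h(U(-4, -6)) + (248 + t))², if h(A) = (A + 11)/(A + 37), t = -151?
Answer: 56550400/5929 ≈ 9537.9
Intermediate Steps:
U(c, a) = c² + a*c
h(A) = (11 + A)/(37 + A)
(h(U(-4, -6)) + (248 + t))² = ((11 - 4*(-6 - 4))/(37 - 4*(-6 - 4)) + (248 - 151))² = ((11 - 4*(-10))/(37 - 4*(-10)) + 97)² = ((11 + 40)/(37 + 40) + 97)² = (51/77 + 97)² = (7520/77)² = 56550400/5929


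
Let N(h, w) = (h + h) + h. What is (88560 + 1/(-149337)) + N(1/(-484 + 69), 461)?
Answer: 5488492710374/61974855 ≈ 88560.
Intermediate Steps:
N(h, w) = 3*h (N(h, w) = 2*h + h = 3*h)
(88560 + 1/(-149337)) + N(1/(-484 + 69), 461) = (88560 + 1/(-149337)) + 3/(-484 + 69) = (88560 - 1/149337) + 3/(-415) = 13225284719/149337 + 3*(-1/415) = 13225284719/149337 - 3/415 = 5488492710374/61974855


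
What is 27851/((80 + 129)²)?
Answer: 27851/43681 ≈ 0.63760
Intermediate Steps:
27851/((80 + 129)²) = 27851/(209²) = 27851/43681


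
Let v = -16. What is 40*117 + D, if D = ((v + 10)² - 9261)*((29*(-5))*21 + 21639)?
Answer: -171524970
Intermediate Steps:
D = -171529650 (D = ((-16 + 10)² - 9261)*((29*(-5))*21 + 21639) = ((-6)² - 9261)*(-145*21 + 21639) = (36 - 9261)*(-3045 + 21639) = -9225*18594 = -171529650)
40*117 + D = 40*117 - 171529650 = 4680 - 171529650 = -171524970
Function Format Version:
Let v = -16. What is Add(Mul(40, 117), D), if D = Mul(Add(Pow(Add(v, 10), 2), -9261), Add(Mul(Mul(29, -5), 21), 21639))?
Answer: -171524970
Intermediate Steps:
D = -171529650 (D = Mul(Add(Pow(Add(-16, 10), 2), -9261), Add(Mul(Mul(29, -5), 21), 21639)) = Mul(Add(Pow(-6, 2), -9261), Add(Mul(-145, 21), 21639)) = Mul(Add(36, -9261), Add(-3045, 21639)) = Mul(-9225, 18594) = -171529650)
Add(Mul(40, 117), D) = Add(Mul(40, 117), -171529650) = Add(4680, -171529650) = -171524970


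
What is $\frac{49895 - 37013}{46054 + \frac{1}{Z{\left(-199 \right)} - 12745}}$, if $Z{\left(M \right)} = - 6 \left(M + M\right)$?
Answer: $\frac{44472958}{158993759} \approx 0.27972$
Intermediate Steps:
$Z{\left(M \right)} = - 12 M$ ($Z{\left(M \right)} = - 6 \cdot 2 M = - 12 M$)
$\frac{49895 - 37013}{46054 + \frac{1}{Z{\left(-199 \right)} - 12745}} = \frac{49895 - 37013}{46054 + \frac{1}{\left(-12\right) \left(-199\right) - 12745}} = \frac{12882}{46054 + \frac{1}{2388 - 12745}} = \frac{12882}{46054 + \frac{1}{-10357}} = \frac{12882}{46054 - \frac{1}{10357}} = \frac{12882}{\frac{476981277}{10357}} = 12882 \cdot \frac{10357}{476981277} = \frac{44472958}{158993759}$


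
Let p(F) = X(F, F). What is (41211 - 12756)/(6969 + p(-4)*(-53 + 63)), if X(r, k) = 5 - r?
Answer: 9485/2353 ≈ 4.0310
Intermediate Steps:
p(F) = 5 - F
(41211 - 12756)/(6969 + p(-4)*(-53 + 63)) = (41211 - 12756)/(6969 + (5 - 1*(-4))*(-53 + 63)) = 28455/(6969 + (5 + 4)*10) = 28455/(6969 + 9*10) = 28455/(6969 + 90) = 28455/7059 = 28455*(1/7059) = 9485/2353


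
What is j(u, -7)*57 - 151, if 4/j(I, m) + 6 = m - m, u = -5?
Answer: -189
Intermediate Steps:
j(I, m) = -2/3 (j(I, m) = 4/(-6 + (m - m)) = 4/(-6 + 0) = 4/(-6) = 4*(-1/6) = -2/3)
j(u, -7)*57 - 151 = -2/3*57 - 151 = -38 - 151 = -189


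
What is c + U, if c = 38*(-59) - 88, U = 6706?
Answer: 4376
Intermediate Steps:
c = -2330 (c = -2242 - 88 = -2330)
c + U = -2330 + 6706 = 4376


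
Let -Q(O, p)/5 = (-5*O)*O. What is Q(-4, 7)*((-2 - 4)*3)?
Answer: -7200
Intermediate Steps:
Q(O, p) = 25*O**2 (Q(O, p) = -5*(-5*O)*O = -(-25)*O**2 = 25*O**2)
Q(-4, 7)*((-2 - 4)*3) = (25*(-4)**2)*((-2 - 4)*3) = (25*16)*(-6*3) = 400*(-18) = -7200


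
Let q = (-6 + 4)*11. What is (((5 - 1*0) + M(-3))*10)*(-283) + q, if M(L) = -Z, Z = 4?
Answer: -2852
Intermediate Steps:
M(L) = -4 (M(L) = -1*4 = -4)
q = -22 (q = -2*11 = -22)
(((5 - 1*0) + M(-3))*10)*(-283) + q = (((5 - 1*0) - 4)*10)*(-283) - 22 = (((5 + 0) - 4)*10)*(-283) - 22 = ((5 - 4)*10)*(-283) - 22 = (1*10)*(-283) - 22 = 10*(-283) - 22 = -2830 - 22 = -2852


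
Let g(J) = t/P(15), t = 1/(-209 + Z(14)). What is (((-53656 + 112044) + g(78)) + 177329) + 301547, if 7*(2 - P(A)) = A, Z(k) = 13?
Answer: 15043393/28 ≈ 5.3726e+5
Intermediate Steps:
P(A) = 2 - A/7
t = -1/196 (t = 1/(-209 + 13) = 1/(-196) = -1/196 ≈ -0.0051020)
g(J) = 1/28 (g(J) = -1/(196*(2 - ⅐*15)) = -1/(196*(2 - 15/7)) = -1/(196*(-⅐)) = -1/196*(-7) = 1/28)
(((-53656 + 112044) + g(78)) + 177329) + 301547 = (((-53656 + 112044) + 1/28) + 177329) + 301547 = ((58388 + 1/28) + 177329) + 301547 = (1634865/28 + 177329) + 301547 = 6600077/28 + 301547 = 15043393/28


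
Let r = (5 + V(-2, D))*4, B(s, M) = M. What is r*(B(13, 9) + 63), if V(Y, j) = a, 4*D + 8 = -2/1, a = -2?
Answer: 864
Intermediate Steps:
D = -5/2 (D = -2 + (-2/1)/4 = -2 + (-2*1)/4 = -2 + (¼)*(-2) = -2 - ½ = -5/2 ≈ -2.5000)
V(Y, j) = -2
r = 12 (r = (5 - 2)*4 = 3*4 = 12)
r*(B(13, 9) + 63) = 12*(9 + 63) = 12*72 = 864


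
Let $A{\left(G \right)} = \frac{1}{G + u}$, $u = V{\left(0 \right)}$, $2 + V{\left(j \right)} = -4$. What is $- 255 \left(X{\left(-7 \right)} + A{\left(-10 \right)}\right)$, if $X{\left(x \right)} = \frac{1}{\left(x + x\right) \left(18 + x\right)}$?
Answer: $\frac{21675}{1232} \approx 17.593$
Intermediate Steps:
$V{\left(j \right)} = -6$ ($V{\left(j \right)} = -2 - 4 = -6$)
$u = -6$
$X{\left(x \right)} = \frac{1}{2 x \left(18 + x\right)}$
$A{\left(G \right)} = \frac{1}{-6 + G}$ ($A{\left(G \right)} = \frac{1}{G - 6} = \frac{1}{-6 + G}$)
$- 255 \left(X{\left(-7 \right)} + A{\left(-10 \right)}\right) = - 255 \left(\frac{1}{2 \left(-7\right) \left(18 - 7\right)} + \frac{1}{-6 - 10}\right) = - 255 \left(\frac{1}{2} \left(- \frac{1}{7}\right) \frac{1}{11} + \frac{1}{-16}\right) = - 255 \left(\frac{1}{2} \left(- \frac{1}{7}\right) \frac{1}{11} - \frac{1}{16}\right) = - 255 \left(- \frac{1}{154} - \frac{1}{16}\right) = \left(-255\right) \left(- \frac{85}{1232}\right) = \frac{21675}{1232}$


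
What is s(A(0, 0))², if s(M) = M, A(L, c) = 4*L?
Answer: 0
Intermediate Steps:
s(A(0, 0))² = (4*0)² = 0² = 0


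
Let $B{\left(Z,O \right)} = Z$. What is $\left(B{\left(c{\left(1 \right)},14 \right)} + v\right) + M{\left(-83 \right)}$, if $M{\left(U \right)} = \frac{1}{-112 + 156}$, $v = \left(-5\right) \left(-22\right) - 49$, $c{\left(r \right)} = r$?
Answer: $\frac{2729}{44} \approx 62.023$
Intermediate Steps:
$v = 61$ ($v = 110 - 49 = 61$)
$M{\left(U \right)} = \frac{1}{44}$
$\left(B{\left(c{\left(1 \right)},14 \right)} + v\right) + M{\left(-83 \right)} = \left(1 + 61\right) + \frac{1}{44} = 62 + \frac{1}{44} = \frac{2729}{44}$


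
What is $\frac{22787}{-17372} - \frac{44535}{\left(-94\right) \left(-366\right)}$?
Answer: $- \frac{32450541}{12451381} \approx -2.6062$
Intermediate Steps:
$\frac{22787}{-17372} - \frac{44535}{\left(-94\right) \left(-366\right)} = 22787 \left(- \frac{1}{17372}\right) - \frac{44535}{34404} = - \frac{22787}{17372} - \frac{14845}{11468} = - \frac{32450541}{12451381}$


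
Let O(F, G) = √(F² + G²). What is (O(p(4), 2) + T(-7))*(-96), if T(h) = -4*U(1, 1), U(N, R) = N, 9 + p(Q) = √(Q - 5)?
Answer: 384 - 96*√(84 - 18*I) ≈ -500.83 + 93.74*I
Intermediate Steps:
p(Q) = -9 + √(-5 + Q) (p(Q) = -9 + √(Q - 5) = -9 + √(-5 + Q))
T(h) = -4 (T(h) = -4*1 = -4)
(O(p(4), 2) + T(-7))*(-96) = (√((-9 + √(-5 + 4))² + 2²) - 4)*(-96) = (√((-9 + √(-1))² + 4) - 4)*(-96) = (√((-9 + I)² + 4) - 4)*(-96) = (√(4 + (-9 + I)²) - 4)*(-96) = (-4 + √(4 + (-9 + I)²))*(-96) = 384 - 96*√(4 + (-9 + I)²)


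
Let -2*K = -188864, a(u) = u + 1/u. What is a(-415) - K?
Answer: -39361506/415 ≈ -94847.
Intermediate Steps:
K = 94432 (K = -1/2*(-188864) = 94432)
a(-415) - K = (-415 + 1/(-415)) - 1*94432 = (-415 - 1/415) - 94432 = -172226/415 - 94432 = -39361506/415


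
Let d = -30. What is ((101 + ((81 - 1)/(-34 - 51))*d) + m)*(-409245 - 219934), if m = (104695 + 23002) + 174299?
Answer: -3231544508091/17 ≈ -1.9009e+11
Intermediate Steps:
m = 301996 (m = 127697 + 174299 = 301996)
((101 + ((81 - 1)/(-34 - 51))*d) + m)*(-409245 - 219934) = ((101 + ((81 - 1)/(-34 - 51))*(-30)) + 301996)*(-409245 - 219934) = ((101 + (80/(-85))*(-30)) + 301996)*(-629179) = ((101 + (80*(-1/85))*(-30)) + 301996)*(-629179) = ((101 - 16/17*(-30)) + 301996)*(-629179) = ((101 + 480/17) + 301996)*(-629179) = (2197/17 + 301996)*(-629179) = (5136129/17)*(-629179) = -3231544508091/17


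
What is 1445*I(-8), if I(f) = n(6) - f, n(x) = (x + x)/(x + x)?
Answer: 13005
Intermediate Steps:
n(x) = 1 (n(x) = (2*x)/((2*x)) = (2*x)*(1/(2*x)) = 1)
I(f) = 1 - f
1445*I(-8) = 1445*(1 - 1*(-8)) = 1445*(1 + 8) = 1445*9 = 13005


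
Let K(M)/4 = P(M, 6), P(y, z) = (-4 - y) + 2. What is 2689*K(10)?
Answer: -129072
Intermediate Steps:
P(y, z) = -2 - y
K(M) = -8 - 4*M (K(M) = 4*(-2 - M) = -8 - 4*M)
2689*K(10) = 2689*(-8 - 4*10) = 2689*(-8 - 40) = 2689*(-48) = -129072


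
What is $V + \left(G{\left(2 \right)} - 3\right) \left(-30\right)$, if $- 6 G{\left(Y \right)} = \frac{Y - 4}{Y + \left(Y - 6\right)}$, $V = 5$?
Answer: $100$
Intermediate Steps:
$G{\left(Y \right)} = - \frac{-4 + Y}{6 \left(-6 + 2 Y\right)}$ ($G{\left(Y \right)} = - \frac{\left(Y - 4\right) \frac{1}{Y + \left(Y - 6\right)}}{6} = - \frac{\left(-4 + Y\right) \frac{1}{Y + \left(Y - 6\right)}}{6} = - \frac{\left(-4 + Y\right) \frac{1}{Y + \left(-6 + Y\right)}}{6} = - \frac{\left(-4 + Y\right) \frac{1}{-6 + 2 Y}}{6} = - \frac{\frac{1}{-6 + 2 Y} \left(-4 + Y\right)}{6} = - \frac{-4 + Y}{6 \left(-6 + 2 Y\right)}$)
$V + \left(G{\left(2 \right)} - 3\right) \left(-30\right) = 5 + \left(\frac{4 - 2}{12 \left(-3 + 2\right)} - 3\right) \left(-30\right) = 5 + \left(\frac{4 - 2}{12 \left(-1\right)} - 3\right) \left(-30\right) = 5 + \left(\frac{1}{12} \left(-1\right) 2 - 3\right) \left(-30\right) = 5 + \left(- \frac{1}{6} - 3\right) \left(-30\right) = 5 - -95 = 5 + 95 = 100$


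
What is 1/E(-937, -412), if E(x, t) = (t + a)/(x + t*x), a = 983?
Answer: 385107/571 ≈ 674.44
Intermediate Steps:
E(x, t) = (983 + t)/(x + t*x) (E(x, t) = (t + 983)/(x + t*x) = (983 + t)/(x + t*x))
1/E(-937, -412) = 1/((983 - 412)/((-937)*(1 - 412))) = 1/(-1/937*571/(-411)) = 1/(-1/937*(-1/411)*571) = 1/(571/385107) = 385107/571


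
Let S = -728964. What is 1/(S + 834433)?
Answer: 1/105469 ≈ 9.4815e-6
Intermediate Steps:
1/(S + 834433) = 1/(-728964 + 834433) = 1/105469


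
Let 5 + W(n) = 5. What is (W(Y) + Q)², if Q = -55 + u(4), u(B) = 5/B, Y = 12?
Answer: 46225/16 ≈ 2889.1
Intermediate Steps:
W(n) = 0 (W(n) = -5 + 5 = 0)
Q = -215/4 (Q = -55 + 5/4 = -215/4 ≈ -53.750)
(W(Y) + Q)² = (0 - 215/4)² = (-215/4)² = 46225/16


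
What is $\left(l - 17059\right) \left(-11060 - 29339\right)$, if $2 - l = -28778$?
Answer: $-473516679$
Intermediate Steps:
$l = 28780$ ($l = 2 - -28778 = 2 + 28778 = 28780$)
$\left(l - 17059\right) \left(-11060 - 29339\right) = \left(28780 - 17059\right) \left(-11060 - 29339\right) = 11721 \left(-40399\right) = -473516679$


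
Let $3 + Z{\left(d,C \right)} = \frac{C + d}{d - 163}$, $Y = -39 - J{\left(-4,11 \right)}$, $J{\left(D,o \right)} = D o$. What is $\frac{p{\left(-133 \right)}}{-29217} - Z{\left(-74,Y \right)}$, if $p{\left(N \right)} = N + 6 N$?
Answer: $\frac{6325987}{2308143} \approx 2.7407$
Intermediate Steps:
$p{\left(N \right)} = 7 N$
$Y = 5$ ($Y = -39 - \left(-4\right) 11 = -39 - -44 = -39 + 44 = 5$)
$Z{\left(d,C \right)} = -3 + \frac{C + d}{-163 + d}$ ($Z{\left(d,C \right)} = -3 + \frac{C + d}{d - 163} = -3 + \frac{C + d}{-163 + d}$)
$\frac{p{\left(-133 \right)}}{-29217} - Z{\left(-74,Y \right)} = \frac{7 \left(-133\right)}{-29217} - \frac{489 + 5 - -148}{-163 - 74} = \left(-931\right) \left(- \frac{1}{29217}\right) - \frac{489 + 5 + 148}{-237} = \frac{931}{29217} - \left(- \frac{1}{237}\right) 642 = \frac{931}{29217} - - \frac{214}{79} = \frac{931}{29217} + \frac{214}{79} = \frac{6325987}{2308143}$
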